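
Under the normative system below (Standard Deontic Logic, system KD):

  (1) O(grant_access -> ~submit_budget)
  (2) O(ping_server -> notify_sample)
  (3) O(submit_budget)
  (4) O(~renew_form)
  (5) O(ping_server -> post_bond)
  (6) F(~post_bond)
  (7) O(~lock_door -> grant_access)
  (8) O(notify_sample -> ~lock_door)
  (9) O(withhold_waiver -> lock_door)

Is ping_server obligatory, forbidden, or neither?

From premise 3 we have O(submit_budget).
Premise 1, O(grant_access -> ~submit_budget), contraposes to O(submit_budget -> ~grant_access); with O(submit_budget) we get O(~grant_access).
Premise 7 is O(~lock_door -> grant_access); contrapositively O(~grant_access -> lock_door). Since O(~grant_access) holds, K gives O(lock_door).
Premise 8, O(notify_sample -> ~lock_door), contraposes to O(lock_door -> ~notify_sample); with O(lock_door) we get O(~notify_sample).
The contrapositive of premise 2 (O(ping_server -> notify_sample)) is O(~notify_sample -> ~ping_server), and O(~notify_sample) is already established, so O(~ping_server).
Premises 4, 5, 6, 9 do not contribute to this derivation.
Thus O(~ping_server), which is F(ping_server): ping_server is forbidden.

Forbidden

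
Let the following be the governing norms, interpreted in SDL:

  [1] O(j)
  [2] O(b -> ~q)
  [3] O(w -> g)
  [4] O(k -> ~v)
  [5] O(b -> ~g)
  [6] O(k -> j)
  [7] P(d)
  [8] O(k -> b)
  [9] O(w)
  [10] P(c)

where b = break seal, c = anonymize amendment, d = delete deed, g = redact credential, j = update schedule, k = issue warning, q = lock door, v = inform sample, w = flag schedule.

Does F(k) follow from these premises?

From premise 9 we have O(w).
From O(w) and premise 3, O(w -> g), we obtain O(g).
The contrapositive of premise 5 (O(b -> ~g)) is O(g -> ~b), and O(g) is already established, so O(~b).
The contrapositive of premise 8 (O(k -> b)) is O(~b -> ~k), and O(~b) is already established, so O(~k).
Premises 1, 2, 4, 6, 7, 10 do not contribute to this derivation.
So O(~k) holds, i.e. F(k). The claim follows.

Yes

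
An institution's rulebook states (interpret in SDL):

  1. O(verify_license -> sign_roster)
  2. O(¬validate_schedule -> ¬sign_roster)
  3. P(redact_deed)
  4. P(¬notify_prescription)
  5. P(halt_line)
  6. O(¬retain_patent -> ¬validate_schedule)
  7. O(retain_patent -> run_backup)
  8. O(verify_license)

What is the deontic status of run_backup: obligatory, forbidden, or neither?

From premise 8 we have O(verify_license).
With premise 1, O(verify_license -> sign_roster), the K-axiom yields O(sign_roster).
Premise 2 is O(¬validate_schedule -> ¬sign_roster); contrapositively O(sign_roster -> validate_schedule). Since O(sign_roster) holds, K gives O(validate_schedule).
Premise 6, O(¬retain_patent -> ¬validate_schedule), contraposes to O(validate_schedule -> retain_patent); with O(validate_schedule) we get O(retain_patent).
From O(retain_patent) and premise 7, O(retain_patent -> run_backup), we obtain O(run_backup).
Premises 3, 4, 5 do not contribute to this derivation.
Hence run_backup is obligatory.

Obligatory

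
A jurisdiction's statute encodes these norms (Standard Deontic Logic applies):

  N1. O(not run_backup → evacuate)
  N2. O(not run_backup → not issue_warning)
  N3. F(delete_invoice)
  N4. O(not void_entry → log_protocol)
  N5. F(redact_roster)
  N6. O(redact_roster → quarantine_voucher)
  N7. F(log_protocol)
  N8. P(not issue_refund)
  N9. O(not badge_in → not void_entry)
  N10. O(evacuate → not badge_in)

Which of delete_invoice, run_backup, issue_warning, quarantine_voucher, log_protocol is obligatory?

Premise 7 is F(log_protocol), i.e. O(not log_protocol).
Premise 4, O(not void_entry → log_protocol), contraposes to O(not log_protocol → void_entry); with O(not log_protocol) we get O(void_entry).
Premise 9 is O(not badge_in → not void_entry); contrapositively O(void_entry → badge_in). Since O(void_entry) holds, K gives O(badge_in).
Premise 10 is O(evacuate → not badge_in); contrapositively O(badge_in → not evacuate). Since O(badge_in) holds, K gives O(not evacuate).
Premise 1 is O(not run_backup → evacuate); contrapositively O(not evacuate → run_backup). Since O(not evacuate) holds, K gives O(run_backup).
So O(run_backup) holds — run_backup is obligatory. None of the other listed options is made obligatory by any chain of premises.

run_backup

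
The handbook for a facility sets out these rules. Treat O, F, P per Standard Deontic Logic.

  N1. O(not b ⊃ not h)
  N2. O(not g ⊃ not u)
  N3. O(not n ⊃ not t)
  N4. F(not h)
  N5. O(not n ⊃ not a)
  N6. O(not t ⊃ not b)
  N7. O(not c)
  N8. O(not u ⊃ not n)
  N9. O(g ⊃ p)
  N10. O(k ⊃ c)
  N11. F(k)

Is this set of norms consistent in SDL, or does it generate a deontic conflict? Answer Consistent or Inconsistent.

Premise 10 is O(k ⊃ c), but O(k) is not derivable from the premises, so it does not yield O(c).
So O(c) is not derivable, and the apparent clash with O(not c) does not arise.
A world satisfying every obligation exists (e.g. a=false, b=true, c=false, g=true, h=true, k=false, n=true, p=true, t=true, u=true); no atom is both obligatory and forbidden, so the set is consistent.

Consistent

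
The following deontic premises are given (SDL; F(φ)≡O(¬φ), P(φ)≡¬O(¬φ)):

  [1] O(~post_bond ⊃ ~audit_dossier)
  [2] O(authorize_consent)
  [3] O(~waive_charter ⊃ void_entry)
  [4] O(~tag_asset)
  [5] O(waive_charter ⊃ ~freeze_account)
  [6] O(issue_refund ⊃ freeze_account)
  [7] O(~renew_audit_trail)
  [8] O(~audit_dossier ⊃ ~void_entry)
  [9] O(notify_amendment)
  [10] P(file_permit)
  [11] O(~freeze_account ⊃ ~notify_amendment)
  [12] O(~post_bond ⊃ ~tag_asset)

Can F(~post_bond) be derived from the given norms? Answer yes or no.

Premise 9 gives O(notify_amendment).
Premise 11 is O(~freeze_account ⊃ ~notify_amendment); contrapositively O(notify_amendment ⊃ freeze_account). Since O(notify_amendment) holds, K gives O(freeze_account).
Premise 5 is O(waive_charter ⊃ ~freeze_account); contrapositively O(freeze_account ⊃ ~waive_charter). Since O(freeze_account) holds, K gives O(~waive_charter).
With premise 3, O(~waive_charter ⊃ void_entry), the K-axiom yields O(void_entry).
Premise 8 is O(~audit_dossier ⊃ ~void_entry); contrapositively O(void_entry ⊃ audit_dossier). Since O(void_entry) holds, K gives O(audit_dossier).
The contrapositive of premise 1 (O(~post_bond ⊃ ~audit_dossier)) is O(audit_dossier ⊃ post_bond), and O(audit_dossier) is already established, so O(post_bond).
Premises 2, 4, 6, 7, 10, 12 do not contribute to this derivation.
So O(post_bond) holds, i.e. F(~post_bond). The claim follows.

Yes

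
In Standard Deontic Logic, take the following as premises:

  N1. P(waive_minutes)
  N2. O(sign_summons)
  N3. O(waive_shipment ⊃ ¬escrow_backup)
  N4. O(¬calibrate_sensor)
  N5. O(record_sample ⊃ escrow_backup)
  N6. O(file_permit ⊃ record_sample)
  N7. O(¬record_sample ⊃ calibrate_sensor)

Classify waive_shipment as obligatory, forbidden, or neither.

Premise 4 gives O(¬calibrate_sensor).
The contrapositive of premise 7 (O(¬record_sample ⊃ calibrate_sensor)) is O(¬calibrate_sensor ⊃ record_sample), and O(¬calibrate_sensor) is already established, so O(record_sample).
With premise 5, O(record_sample ⊃ escrow_backup), the K-axiom yields O(escrow_backup).
Premise 3 is O(waive_shipment ⊃ ¬escrow_backup); contrapositively O(escrow_backup ⊃ ¬waive_shipment). Since O(escrow_backup) holds, K gives O(¬waive_shipment).
Premises 1, 2, 6 do not contribute to this derivation.
Thus O(¬waive_shipment), which is F(waive_shipment): waive_shipment is forbidden.

Forbidden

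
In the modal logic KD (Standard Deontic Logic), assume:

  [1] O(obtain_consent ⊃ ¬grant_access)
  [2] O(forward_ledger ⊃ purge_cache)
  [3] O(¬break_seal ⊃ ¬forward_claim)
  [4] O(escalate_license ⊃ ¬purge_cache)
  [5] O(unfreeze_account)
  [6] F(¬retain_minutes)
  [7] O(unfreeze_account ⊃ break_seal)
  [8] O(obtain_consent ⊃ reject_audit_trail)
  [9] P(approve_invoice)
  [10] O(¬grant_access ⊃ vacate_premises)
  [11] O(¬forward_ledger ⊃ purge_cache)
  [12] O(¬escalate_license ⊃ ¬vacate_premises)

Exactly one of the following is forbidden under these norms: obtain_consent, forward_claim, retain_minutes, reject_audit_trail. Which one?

Premises 2 and 11 are O(forward_ledger ⊃ purge_cache) and O(¬forward_ledger ⊃ purge_cache); every ideal world satisfies forward_ledger or ¬forward_ledger, so in either case purge_cache holds — hence O(purge_cache).
The contrapositive of premise 4 (O(escalate_license ⊃ ¬purge_cache)) is O(purge_cache ⊃ ¬escalate_license), and O(purge_cache) is already established, so O(¬escalate_license).
Applying K to premise 12 (O(¬escalate_license ⊃ ¬vacate_premises)) and O(¬escalate_license) yields O(¬vacate_premises).
Premise 10 is O(¬grant_access ⊃ vacate_premises); contrapositively O(¬vacate_premises ⊃ grant_access). Since O(¬vacate_premises) holds, K gives O(grant_access).
The contrapositive of premise 1 (O(obtain_consent ⊃ ¬grant_access)) is O(grant_access ⊃ ¬obtain_consent), and O(grant_access) is already established, so O(¬obtain_consent).
So O(¬obtain_consent) holds, i.e. obtain_consent is forbidden. None of the other listed options is forbidden under the premises.

obtain_consent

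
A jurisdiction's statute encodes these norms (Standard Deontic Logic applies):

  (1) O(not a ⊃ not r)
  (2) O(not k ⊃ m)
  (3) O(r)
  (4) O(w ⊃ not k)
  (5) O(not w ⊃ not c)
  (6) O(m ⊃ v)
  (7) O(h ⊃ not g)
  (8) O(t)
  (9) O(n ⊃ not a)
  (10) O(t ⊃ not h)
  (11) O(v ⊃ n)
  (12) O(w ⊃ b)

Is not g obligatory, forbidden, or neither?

Neither

Premise 7 is O(h ⊃ not g), but O(h) is not derivable from the premises, so it does not yield O(not g).
No premise or chain of K-axiom applications forces O(not g), and none forces O(g). So not g is neither obligatory nor forbidden under these norms.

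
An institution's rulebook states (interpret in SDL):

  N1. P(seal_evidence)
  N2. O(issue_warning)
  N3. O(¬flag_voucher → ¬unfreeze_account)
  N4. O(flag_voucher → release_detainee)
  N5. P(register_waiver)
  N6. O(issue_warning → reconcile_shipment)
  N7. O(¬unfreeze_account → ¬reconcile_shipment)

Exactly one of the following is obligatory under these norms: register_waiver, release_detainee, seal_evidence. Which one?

release_detainee

From premise 2 we have O(issue_warning).
With premise 6, O(issue_warning → reconcile_shipment), the K-axiom yields O(reconcile_shipment).
Premise 7, O(¬unfreeze_account → ¬reconcile_shipment), contraposes to O(reconcile_shipment → unfreeze_account); with O(reconcile_shipment) we get O(unfreeze_account).
Premise 3 is O(¬flag_voucher → ¬unfreeze_account); contrapositively O(unfreeze_account → flag_voucher). Since O(unfreeze_account) holds, K gives O(flag_voucher).
From O(flag_voucher) and premise 4, O(flag_voucher → release_detainee), we obtain O(release_detainee).
So O(release_detainee) holds — release_detainee is obligatory. None of the other listed options is made obligatory by any chain of premises.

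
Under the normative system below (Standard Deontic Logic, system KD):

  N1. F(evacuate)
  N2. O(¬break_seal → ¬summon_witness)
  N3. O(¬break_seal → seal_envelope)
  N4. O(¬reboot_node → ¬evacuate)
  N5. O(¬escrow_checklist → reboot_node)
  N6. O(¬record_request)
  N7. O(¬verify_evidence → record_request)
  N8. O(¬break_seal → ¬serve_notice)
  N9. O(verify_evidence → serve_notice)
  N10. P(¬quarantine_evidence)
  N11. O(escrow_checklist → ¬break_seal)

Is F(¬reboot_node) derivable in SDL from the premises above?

Premise 6 states O(¬record_request) outright.
Premise 7, O(¬verify_evidence → record_request), contraposes to O(¬record_request → verify_evidence); with O(¬record_request) we get O(verify_evidence).
From O(verify_evidence) and premise 9, O(verify_evidence → serve_notice), we obtain O(serve_notice).
The contrapositive of premise 8 (O(¬break_seal → ¬serve_notice)) is O(serve_notice → break_seal), and O(serve_notice) is already established, so O(break_seal).
Premise 11, O(escrow_checklist → ¬break_seal), contraposes to O(break_seal → ¬escrow_checklist); with O(break_seal) we get O(¬escrow_checklist).
Premise 5 is O(¬escrow_checklist → reboot_node); since O(¬escrow_checklist), deontic closure gives O(reboot_node).
Premises 1, 2, 3, 4, 10 do not contribute to this derivation.
So O(reboot_node) holds, i.e. F(¬reboot_node). The claim follows.

Yes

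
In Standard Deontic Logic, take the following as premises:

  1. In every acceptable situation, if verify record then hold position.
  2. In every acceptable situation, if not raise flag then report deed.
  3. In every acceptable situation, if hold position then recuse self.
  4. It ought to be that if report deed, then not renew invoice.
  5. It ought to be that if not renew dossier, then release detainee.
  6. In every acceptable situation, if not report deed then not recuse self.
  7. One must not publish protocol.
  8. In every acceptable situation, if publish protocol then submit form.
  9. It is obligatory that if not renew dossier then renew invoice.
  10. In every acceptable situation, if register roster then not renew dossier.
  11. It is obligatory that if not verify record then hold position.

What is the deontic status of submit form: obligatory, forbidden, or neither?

Premise 8 is O(publish_protocol → submit_form), but O(publish_protocol) is not derivable from the premises, so it does not yield O(submit_form).
No premise or chain of K-axiom applications forces O(submit_form), and none forces O(¬submit_form). So submit_form is neither obligatory nor forbidden under these norms.

Neither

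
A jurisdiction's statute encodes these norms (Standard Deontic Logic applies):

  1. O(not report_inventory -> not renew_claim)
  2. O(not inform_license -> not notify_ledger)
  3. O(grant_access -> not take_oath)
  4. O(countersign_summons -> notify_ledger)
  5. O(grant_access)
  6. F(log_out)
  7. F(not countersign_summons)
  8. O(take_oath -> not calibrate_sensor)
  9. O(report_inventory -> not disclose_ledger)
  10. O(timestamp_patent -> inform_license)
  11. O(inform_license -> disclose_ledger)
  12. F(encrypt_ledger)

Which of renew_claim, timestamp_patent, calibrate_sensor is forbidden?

renew_claim

Premise 7 is F(not countersign_summons), i.e. O(countersign_summons).
From O(countersign_summons) and premise 4, O(countersign_summons -> notify_ledger), we obtain O(notify_ledger).
Premise 2 is O(not inform_license -> not notify_ledger); contrapositively O(notify_ledger -> inform_license). Since O(notify_ledger) holds, K gives O(inform_license).
From O(inform_license) and premise 11, O(inform_license -> disclose_ledger), we obtain O(disclose_ledger).
The contrapositive of premise 9 (O(report_inventory -> not disclose_ledger)) is O(disclose_ledger -> not report_inventory), and O(disclose_ledger) is already established, so O(not report_inventory).
Applying K to premise 1 (O(not report_inventory -> not renew_claim)) and O(not report_inventory) yields O(not renew_claim).
So O(not renew_claim) holds, i.e. renew_claim is forbidden. None of the other listed options is forbidden under the premises.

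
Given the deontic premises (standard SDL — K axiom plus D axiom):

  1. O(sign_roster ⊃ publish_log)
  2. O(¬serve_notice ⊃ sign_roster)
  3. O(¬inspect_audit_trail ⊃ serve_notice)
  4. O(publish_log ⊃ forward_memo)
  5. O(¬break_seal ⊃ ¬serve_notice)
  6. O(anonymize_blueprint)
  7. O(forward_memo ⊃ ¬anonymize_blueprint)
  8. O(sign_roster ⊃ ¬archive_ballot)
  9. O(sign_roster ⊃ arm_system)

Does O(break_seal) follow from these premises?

Premise 6 gives O(anonymize_blueprint).
Premise 7 is O(forward_memo ⊃ ¬anonymize_blueprint); contrapositively O(anonymize_blueprint ⊃ ¬forward_memo). Since O(anonymize_blueprint) holds, K gives O(¬forward_memo).
Premise 4 is O(publish_log ⊃ forward_memo); contrapositively O(¬forward_memo ⊃ ¬publish_log). Since O(¬forward_memo) holds, K gives O(¬publish_log).
Premise 1, O(sign_roster ⊃ publish_log), contraposes to O(¬publish_log ⊃ ¬sign_roster); with O(¬publish_log) we get O(¬sign_roster).
The contrapositive of premise 2 (O(¬serve_notice ⊃ sign_roster)) is O(¬sign_roster ⊃ serve_notice), and O(¬sign_roster) is already established, so O(serve_notice).
Premise 5 is O(¬break_seal ⊃ ¬serve_notice); contrapositively O(serve_notice ⊃ break_seal). Since O(serve_notice) holds, K gives O(break_seal).
Premises 3, 8, 9 do not contribute to this derivation.
So O(break_seal) follows.

Yes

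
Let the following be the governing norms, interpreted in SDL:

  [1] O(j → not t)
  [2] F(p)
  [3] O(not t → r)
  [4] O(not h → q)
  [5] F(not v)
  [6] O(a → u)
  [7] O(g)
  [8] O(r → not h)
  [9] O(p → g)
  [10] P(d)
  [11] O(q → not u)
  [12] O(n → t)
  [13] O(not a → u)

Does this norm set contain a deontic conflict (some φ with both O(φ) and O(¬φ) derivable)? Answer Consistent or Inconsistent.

Premise 9 is O(p → g); even if O(g) held, inferring O(p) would be affirming the consequent — invalid.
So O(p) is not derivable, and the apparent clash with O(not p) does not arise.
A world satisfying every obligation exists (e.g. a=false, d=false, g=true, h=true, j=false, n=false, p=false, q=false, r=false, t=true, u=true, v=true); no atom is both obligatory and forbidden, so the set is consistent.

Consistent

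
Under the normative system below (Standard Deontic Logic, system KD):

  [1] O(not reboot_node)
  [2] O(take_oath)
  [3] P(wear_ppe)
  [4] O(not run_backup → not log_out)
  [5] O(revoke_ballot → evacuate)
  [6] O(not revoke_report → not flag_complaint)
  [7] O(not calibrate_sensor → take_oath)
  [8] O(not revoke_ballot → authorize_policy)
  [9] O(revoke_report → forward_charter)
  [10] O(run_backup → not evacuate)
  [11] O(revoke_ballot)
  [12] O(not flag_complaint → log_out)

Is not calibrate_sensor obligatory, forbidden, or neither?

Neither

Premise 7 is O(not calibrate_sensor → take_oath); even if O(take_oath) held, inferring O(not calibrate_sensor) would be affirming the consequent — invalid.
No premise or chain of K-axiom applications forces O(not calibrate_sensor), and none forces O(calibrate_sensor). So not calibrate_sensor is neither obligatory nor forbidden under these norms.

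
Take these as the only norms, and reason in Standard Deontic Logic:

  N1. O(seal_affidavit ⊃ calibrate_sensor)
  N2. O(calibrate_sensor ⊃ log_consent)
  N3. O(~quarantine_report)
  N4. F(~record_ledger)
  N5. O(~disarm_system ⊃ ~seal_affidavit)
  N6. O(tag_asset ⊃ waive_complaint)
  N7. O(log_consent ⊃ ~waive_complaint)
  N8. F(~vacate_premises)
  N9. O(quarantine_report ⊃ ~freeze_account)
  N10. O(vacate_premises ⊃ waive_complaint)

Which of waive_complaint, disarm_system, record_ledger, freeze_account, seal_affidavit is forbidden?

Premise 8 is F(~vacate_premises), i.e. O(vacate_premises).
Premise 10 is O(vacate_premises ⊃ waive_complaint); since O(vacate_premises), deontic closure gives O(waive_complaint).
Premise 7 is O(log_consent ⊃ ~waive_complaint); contrapositively O(waive_complaint ⊃ ~log_consent). Since O(waive_complaint) holds, K gives O(~log_consent).
Premise 2, O(calibrate_sensor ⊃ log_consent), contraposes to O(~log_consent ⊃ ~calibrate_sensor); with O(~log_consent) we get O(~calibrate_sensor).
The contrapositive of premise 1 (O(seal_affidavit ⊃ calibrate_sensor)) is O(~calibrate_sensor ⊃ ~seal_affidavit), and O(~calibrate_sensor) is already established, so O(~seal_affidavit).
So O(~seal_affidavit) holds, i.e. seal_affidavit is forbidden. None of the other listed options is forbidden under the premises.

seal_affidavit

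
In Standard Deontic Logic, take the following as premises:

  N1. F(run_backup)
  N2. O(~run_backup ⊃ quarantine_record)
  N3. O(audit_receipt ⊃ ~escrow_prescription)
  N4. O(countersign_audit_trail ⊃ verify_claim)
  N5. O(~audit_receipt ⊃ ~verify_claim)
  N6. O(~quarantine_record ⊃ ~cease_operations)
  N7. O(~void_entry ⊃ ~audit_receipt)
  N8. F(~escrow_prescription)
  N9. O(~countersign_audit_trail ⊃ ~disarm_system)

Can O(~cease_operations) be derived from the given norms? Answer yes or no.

No

Premise 6 is O(~quarantine_record ⊃ ~cease_operations), but O(~quarantine_record) is not derivable from the premises, so it does not yield O(~cease_operations).
No other premise forces O(~cease_operations). An ideal world satisfying every premise can still have ~cease_operations false, so O(~cease_operations) is not derivable.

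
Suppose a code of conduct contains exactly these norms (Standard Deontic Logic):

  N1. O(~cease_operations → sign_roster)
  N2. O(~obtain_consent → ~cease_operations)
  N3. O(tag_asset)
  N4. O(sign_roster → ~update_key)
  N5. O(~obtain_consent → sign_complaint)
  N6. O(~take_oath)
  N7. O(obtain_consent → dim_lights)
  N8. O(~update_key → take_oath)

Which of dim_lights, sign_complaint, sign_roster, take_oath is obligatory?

Premise 6 states O(~take_oath) outright.
Premise 8 is O(~update_key → take_oath); contrapositively O(~take_oath → update_key). Since O(~take_oath) holds, K gives O(update_key).
Premise 4, O(sign_roster → ~update_key), contraposes to O(update_key → ~sign_roster); with O(update_key) we get O(~sign_roster).
Premise 1 is O(~cease_operations → sign_roster); contrapositively O(~sign_roster → cease_operations). Since O(~sign_roster) holds, K gives O(cease_operations).
The contrapositive of premise 2 (O(~obtain_consent → ~cease_operations)) is O(cease_operations → obtain_consent), and O(cease_operations) is already established, so O(obtain_consent).
From O(obtain_consent) and premise 7, O(obtain_consent → dim_lights), we obtain O(dim_lights).
So O(dim_lights) holds — dim_lights is obligatory. None of the other listed options is made obligatory by any chain of premises.

dim_lights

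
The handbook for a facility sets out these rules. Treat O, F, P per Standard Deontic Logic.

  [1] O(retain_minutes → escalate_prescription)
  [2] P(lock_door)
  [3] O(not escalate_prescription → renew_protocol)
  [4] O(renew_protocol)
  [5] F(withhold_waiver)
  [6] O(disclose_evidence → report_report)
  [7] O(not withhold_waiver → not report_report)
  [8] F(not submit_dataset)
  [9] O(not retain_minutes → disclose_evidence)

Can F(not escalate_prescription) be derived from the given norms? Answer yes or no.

Yes

Premise 5 is F(withhold_waiver), i.e. O(not withhold_waiver).
Applying K to premise 7 (O(not withhold_waiver → not report_report)) and O(not withhold_waiver) yields O(not report_report).
The contrapositive of premise 6 (O(disclose_evidence → report_report)) is O(not report_report → not disclose_evidence), and O(not report_report) is already established, so O(not disclose_evidence).
The contrapositive of premise 9 (O(not retain_minutes → disclose_evidence)) is O(not disclose_evidence → retain_minutes), and O(not disclose_evidence) is already established, so O(retain_minutes).
From O(retain_minutes) and premise 1, O(retain_minutes → escalate_prescription), we obtain O(escalate_prescription).
Premises 2, 3, 4, 8 do not contribute to this derivation.
So O(escalate_prescription) holds, i.e. F(not escalate_prescription). The claim follows.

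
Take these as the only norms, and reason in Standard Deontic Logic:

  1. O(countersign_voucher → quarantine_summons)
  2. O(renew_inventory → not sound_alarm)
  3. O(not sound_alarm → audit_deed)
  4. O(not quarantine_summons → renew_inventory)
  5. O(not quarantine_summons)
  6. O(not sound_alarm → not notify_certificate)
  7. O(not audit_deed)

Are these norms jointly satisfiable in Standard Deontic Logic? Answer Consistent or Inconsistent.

Premise 7 gives O(not audit_deed).
Premise 3, O(not sound_alarm → audit_deed), contraposes to O(not audit_deed → sound_alarm); with O(not audit_deed) we get O(sound_alarm).
The contrapositive of premise 2 (O(renew_inventory → not sound_alarm)) is O(sound_alarm → not renew_inventory), and O(sound_alarm) is already established, so O(not renew_inventory).
Premise 4, O(not quarantine_summons → renew_inventory), contraposes to O(not renew_inventory → quarantine_summons); with O(not renew_inventory) we get O(quarantine_summons).
Yet premise 5 states O(not quarantine_summons).
We now have both O(quarantine_summons) and O(not quarantine_summons) — quarantine_summons is simultaneously obligatory and forbidden, violating the D-axiom.

Inconsistent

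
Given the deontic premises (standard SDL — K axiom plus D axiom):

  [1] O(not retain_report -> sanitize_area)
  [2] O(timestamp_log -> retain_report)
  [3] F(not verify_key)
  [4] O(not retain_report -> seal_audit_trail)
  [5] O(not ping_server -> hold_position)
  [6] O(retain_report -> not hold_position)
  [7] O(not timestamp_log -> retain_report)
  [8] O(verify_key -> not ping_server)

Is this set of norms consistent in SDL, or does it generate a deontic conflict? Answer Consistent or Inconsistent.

By case analysis on not timestamp_log: premise 7 gives O(not timestamp_log -> retain_report) and premise 2 gives O(timestamp_log -> retain_report), so O(retain_report) either way.
From O(retain_report) and premise 6, O(retain_report -> not hold_position), we obtain O(not hold_position).
The contrapositive of premise 5 (O(not ping_server -> hold_position)) is O(not hold_position -> ping_server), and O(not hold_position) is already established, so O(ping_server).
Premise 8 is O(verify_key -> not ping_server); contrapositively O(ping_server -> not verify_key). Since O(ping_server) holds, K gives O(not verify_key).
Yet premise 3 is F(not verify_key), i.e. O(verify_key).
We now have both O(not verify_key) and O(verify_key) — verify_key is simultaneously obligatory and forbidden, violating the D-axiom.

Inconsistent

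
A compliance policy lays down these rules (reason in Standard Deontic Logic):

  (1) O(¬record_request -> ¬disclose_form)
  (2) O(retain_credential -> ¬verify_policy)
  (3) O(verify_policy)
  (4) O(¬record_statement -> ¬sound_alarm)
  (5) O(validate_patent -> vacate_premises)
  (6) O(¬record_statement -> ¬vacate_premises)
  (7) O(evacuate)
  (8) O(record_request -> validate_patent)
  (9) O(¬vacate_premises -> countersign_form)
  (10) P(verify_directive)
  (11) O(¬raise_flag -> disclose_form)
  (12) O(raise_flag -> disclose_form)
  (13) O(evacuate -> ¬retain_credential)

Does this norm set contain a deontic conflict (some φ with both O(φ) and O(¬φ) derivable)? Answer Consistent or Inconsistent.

Premise 2 is O(retain_credential -> ¬verify_policy), but O(retain_credential) is not derivable from the premises, so it does not yield O(¬verify_policy).
So O(¬verify_policy) is not derivable, and the apparent clash with O(verify_policy) does not arise.
A world satisfying every obligation exists (e.g. countersign_form=false, disclose_form=true, evacuate=true, raise_flag=false, record_request=true, record_statement=true, retain_credential=false, sound_alarm=false, vacate_premises=true, validate_patent=true, verify_directive=false, verify_policy=true); no atom is both obligatory and forbidden, so the set is consistent.

Consistent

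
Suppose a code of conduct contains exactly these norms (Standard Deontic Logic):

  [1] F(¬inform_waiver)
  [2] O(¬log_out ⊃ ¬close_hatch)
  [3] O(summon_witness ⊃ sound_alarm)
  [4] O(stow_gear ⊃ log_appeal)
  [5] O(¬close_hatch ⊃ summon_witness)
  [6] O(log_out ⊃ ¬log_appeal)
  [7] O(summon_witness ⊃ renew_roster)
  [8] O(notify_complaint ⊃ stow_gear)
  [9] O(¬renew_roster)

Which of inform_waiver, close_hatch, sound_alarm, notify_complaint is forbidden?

Premise 9 gives O(¬renew_roster).
The contrapositive of premise 7 (O(summon_witness ⊃ renew_roster)) is O(¬renew_roster ⊃ ¬summon_witness), and O(¬renew_roster) is already established, so O(¬summon_witness).
Premise 5, O(¬close_hatch ⊃ summon_witness), contraposes to O(¬summon_witness ⊃ close_hatch); with O(¬summon_witness) we get O(close_hatch).
Premise 2, O(¬log_out ⊃ ¬close_hatch), contraposes to O(close_hatch ⊃ log_out); with O(close_hatch) we get O(log_out).
Premise 6 is O(log_out ⊃ ¬log_appeal); since O(log_out), deontic closure gives O(¬log_appeal).
Premise 4 is O(stow_gear ⊃ log_appeal); contrapositively O(¬log_appeal ⊃ ¬stow_gear). Since O(¬log_appeal) holds, K gives O(¬stow_gear).
Premise 8, O(notify_complaint ⊃ stow_gear), contraposes to O(¬stow_gear ⊃ ¬notify_complaint); with O(¬stow_gear) we get O(¬notify_complaint).
So O(¬notify_complaint) holds, i.e. notify_complaint is forbidden. None of the other listed options is forbidden under the premises.

notify_complaint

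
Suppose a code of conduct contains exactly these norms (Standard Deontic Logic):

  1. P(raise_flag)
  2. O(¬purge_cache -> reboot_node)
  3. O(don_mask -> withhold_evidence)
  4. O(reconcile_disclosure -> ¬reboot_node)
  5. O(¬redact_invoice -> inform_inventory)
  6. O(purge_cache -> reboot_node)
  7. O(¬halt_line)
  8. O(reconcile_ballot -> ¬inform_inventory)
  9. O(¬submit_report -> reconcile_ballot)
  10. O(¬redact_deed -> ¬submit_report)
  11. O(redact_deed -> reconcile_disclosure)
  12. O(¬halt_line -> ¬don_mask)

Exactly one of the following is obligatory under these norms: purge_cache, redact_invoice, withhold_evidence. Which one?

redact_invoice

By case analysis on ¬purge_cache: premise 2 gives O(¬purge_cache -> reboot_node) and premise 6 gives O(purge_cache -> reboot_node), so O(reboot_node) either way.
Premise 4, O(reconcile_disclosure -> ¬reboot_node), contraposes to O(reboot_node -> ¬reconcile_disclosure); with O(reboot_node) we get O(¬reconcile_disclosure).
Premise 11 is O(redact_deed -> reconcile_disclosure); contrapositively O(¬reconcile_disclosure -> ¬redact_deed). Since O(¬reconcile_disclosure) holds, K gives O(¬redact_deed).
Applying K to premise 10 (O(¬redact_deed -> ¬submit_report)) and O(¬redact_deed) yields O(¬submit_report).
From O(¬submit_report) and premise 9, O(¬submit_report -> reconcile_ballot), we obtain O(reconcile_ballot).
With premise 8, O(reconcile_ballot -> ¬inform_inventory), the K-axiom yields O(¬inform_inventory).
Premise 5 is O(¬redact_invoice -> inform_inventory); contrapositively O(¬inform_inventory -> redact_invoice). Since O(¬inform_inventory) holds, K gives O(redact_invoice).
So O(redact_invoice) holds — redact_invoice is obligatory. None of the other listed options is made obligatory by any chain of premises.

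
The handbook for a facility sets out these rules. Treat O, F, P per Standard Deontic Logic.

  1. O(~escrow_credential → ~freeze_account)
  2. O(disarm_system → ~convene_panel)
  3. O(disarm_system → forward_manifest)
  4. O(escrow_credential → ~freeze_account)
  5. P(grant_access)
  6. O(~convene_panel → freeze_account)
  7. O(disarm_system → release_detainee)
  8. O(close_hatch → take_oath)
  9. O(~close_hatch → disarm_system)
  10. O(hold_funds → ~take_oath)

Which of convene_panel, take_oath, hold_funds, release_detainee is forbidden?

hold_funds

Premises 1 and 4 are O(~escrow_credential → ~freeze_account) and O(escrow_credential → ~freeze_account); every ideal world satisfies ~escrow_credential or escrow_credential, so in either case ~freeze_account holds — hence O(~freeze_account).
Premise 6, O(~convene_panel → freeze_account), contraposes to O(~freeze_account → convene_panel); with O(~freeze_account) we get O(convene_panel).
Premise 2 is O(disarm_system → ~convene_panel); contrapositively O(convene_panel → ~disarm_system). Since O(convene_panel) holds, K gives O(~disarm_system).
The contrapositive of premise 9 (O(~close_hatch → disarm_system)) is O(~disarm_system → close_hatch), and O(~disarm_system) is already established, so O(close_hatch).
With premise 8, O(close_hatch → take_oath), the K-axiom yields O(take_oath).
The contrapositive of premise 10 (O(hold_funds → ~take_oath)) is O(take_oath → ~hold_funds), and O(take_oath) is already established, so O(~hold_funds).
So O(~hold_funds) holds, i.e. hold_funds is forbidden. None of the other listed options is forbidden under the premises.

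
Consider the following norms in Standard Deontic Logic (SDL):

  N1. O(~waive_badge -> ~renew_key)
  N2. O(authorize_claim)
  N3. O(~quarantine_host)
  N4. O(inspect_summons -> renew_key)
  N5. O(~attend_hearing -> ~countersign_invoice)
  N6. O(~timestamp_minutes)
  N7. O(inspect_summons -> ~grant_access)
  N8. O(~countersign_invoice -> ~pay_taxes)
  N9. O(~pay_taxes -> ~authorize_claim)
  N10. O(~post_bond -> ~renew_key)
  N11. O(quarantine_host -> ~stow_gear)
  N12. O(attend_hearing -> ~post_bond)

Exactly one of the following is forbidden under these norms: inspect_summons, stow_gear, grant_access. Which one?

Premise 2 gives O(authorize_claim).
Premise 9, O(~pay_taxes -> ~authorize_claim), contraposes to O(authorize_claim -> pay_taxes); with O(authorize_claim) we get O(pay_taxes).
Premise 8 is O(~countersign_invoice -> ~pay_taxes); contrapositively O(pay_taxes -> countersign_invoice). Since O(pay_taxes) holds, K gives O(countersign_invoice).
Premise 5, O(~attend_hearing -> ~countersign_invoice), contraposes to O(countersign_invoice -> attend_hearing); with O(countersign_invoice) we get O(attend_hearing).
With premise 12, O(attend_hearing -> ~post_bond), the K-axiom yields O(~post_bond).
Premise 10 is O(~post_bond -> ~renew_key); since O(~post_bond), deontic closure gives O(~renew_key).
Premise 4 is O(inspect_summons -> renew_key); contrapositively O(~renew_key -> ~inspect_summons). Since O(~renew_key) holds, K gives O(~inspect_summons).
So O(~inspect_summons) holds, i.e. inspect_summons is forbidden. None of the other listed options is forbidden under the premises.

inspect_summons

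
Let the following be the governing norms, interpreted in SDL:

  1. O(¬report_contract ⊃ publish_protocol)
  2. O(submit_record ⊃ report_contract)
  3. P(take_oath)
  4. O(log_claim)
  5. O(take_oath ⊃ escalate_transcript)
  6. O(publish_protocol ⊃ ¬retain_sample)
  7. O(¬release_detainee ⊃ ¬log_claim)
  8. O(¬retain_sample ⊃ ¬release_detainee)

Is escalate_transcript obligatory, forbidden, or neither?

Premise 5 is O(take_oath ⊃ escalate_transcript), but O(take_oath) is not derivable from the premises (the permission P(take_oath) asserts only ¬O(¬take_oath), not O(take_oath)), so it does not yield O(escalate_transcript).
No premise or chain of K-axiom applications forces O(escalate_transcript), and none forces O(¬escalate_transcript). So escalate_transcript is neither obligatory nor forbidden under these norms.

Neither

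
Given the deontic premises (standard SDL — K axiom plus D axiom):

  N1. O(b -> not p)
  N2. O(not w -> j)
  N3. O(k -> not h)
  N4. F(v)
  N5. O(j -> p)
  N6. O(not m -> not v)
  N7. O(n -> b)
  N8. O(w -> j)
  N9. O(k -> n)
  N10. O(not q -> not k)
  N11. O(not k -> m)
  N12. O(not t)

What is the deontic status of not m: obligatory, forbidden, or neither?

Forbidden

By case analysis on not w: premise 2 gives O(not w -> j) and premise 8 gives O(w -> j), so O(j) either way.
Premise 5 is O(j -> p); since O(j), deontic closure gives O(p).
The contrapositive of premise 1 (O(b -> not p)) is O(p -> not b), and O(p) is already established, so O(not b).
The contrapositive of premise 7 (O(n -> b)) is O(not b -> not n), and O(not b) is already established, so O(not n).
Premise 9, O(k -> n), contraposes to O(not n -> not k); with O(not n) we get O(not k).
Premise 11 is O(not k -> m); since O(not k), deontic closure gives O(m).
Premises 3, 4, 6, 10, 12 do not contribute to this derivation.
Thus O(m), which is F(not m): not m is forbidden.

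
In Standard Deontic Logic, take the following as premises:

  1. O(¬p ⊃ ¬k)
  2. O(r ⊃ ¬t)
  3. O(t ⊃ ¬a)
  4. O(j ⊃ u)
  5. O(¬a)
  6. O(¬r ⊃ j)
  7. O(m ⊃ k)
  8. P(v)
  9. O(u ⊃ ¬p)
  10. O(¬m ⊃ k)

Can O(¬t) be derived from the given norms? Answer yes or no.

Premises 7 and 10 cover both cases: O(m ⊃ k) and O(¬m ⊃ k). Since m ∨ ¬m is a tautology, O(k) follows.
Premise 1 is O(¬p ⊃ ¬k); contrapositively O(k ⊃ p). Since O(k) holds, K gives O(p).
The contrapositive of premise 9 (O(u ⊃ ¬p)) is O(p ⊃ ¬u), and O(p) is already established, so O(¬u).
The contrapositive of premise 4 (O(j ⊃ u)) is O(¬u ⊃ ¬j), and O(¬u) is already established, so O(¬j).
Premise 6 is O(¬r ⊃ j); contrapositively O(¬j ⊃ r). Since O(¬j) holds, K gives O(r).
Applying K to premise 2 (O(r ⊃ ¬t)) and O(r) yields O(¬t).
Premises 3, 5, 8 do not contribute to this derivation.
So O(¬t) follows.

Yes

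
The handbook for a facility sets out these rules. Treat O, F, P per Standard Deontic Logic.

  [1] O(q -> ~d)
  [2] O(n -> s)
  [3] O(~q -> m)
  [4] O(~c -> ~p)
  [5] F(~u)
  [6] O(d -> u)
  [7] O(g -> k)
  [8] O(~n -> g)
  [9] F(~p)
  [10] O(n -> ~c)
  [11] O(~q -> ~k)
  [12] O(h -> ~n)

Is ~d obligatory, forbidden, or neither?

Obligatory

Premise 9 is F(~p), i.e. O(p).
Premise 4, O(~c -> ~p), contraposes to O(p -> c); with O(p) we get O(c).
The contrapositive of premise 10 (O(n -> ~c)) is O(c -> ~n), and O(c) is already established, so O(~n).
Premise 8 is O(~n -> g); since O(~n), deontic closure gives O(g).
From O(g) and premise 7, O(g -> k), we obtain O(k).
Premise 11, O(~q -> ~k), contraposes to O(k -> q); with O(k) we get O(q).
Premise 1 is O(q -> ~d); since O(q), deontic closure gives O(~d).
Premises 2, 3, 5, 6, 12 do not contribute to this derivation.
Hence ~d is obligatory.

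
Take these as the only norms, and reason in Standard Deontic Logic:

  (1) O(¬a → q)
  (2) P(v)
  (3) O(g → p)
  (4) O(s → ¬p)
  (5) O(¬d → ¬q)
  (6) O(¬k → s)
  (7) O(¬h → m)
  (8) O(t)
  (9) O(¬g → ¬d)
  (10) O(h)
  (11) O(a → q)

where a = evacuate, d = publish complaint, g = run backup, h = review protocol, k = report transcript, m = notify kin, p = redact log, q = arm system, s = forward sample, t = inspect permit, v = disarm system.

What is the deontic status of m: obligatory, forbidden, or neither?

Neither

Premise 7 is O(¬h → m), but O(¬h) is not derivable from the premises, so it does not yield O(m).
No premise or chain of K-axiom applications forces O(m), and none forces O(¬m). So m is neither obligatory nor forbidden under these norms.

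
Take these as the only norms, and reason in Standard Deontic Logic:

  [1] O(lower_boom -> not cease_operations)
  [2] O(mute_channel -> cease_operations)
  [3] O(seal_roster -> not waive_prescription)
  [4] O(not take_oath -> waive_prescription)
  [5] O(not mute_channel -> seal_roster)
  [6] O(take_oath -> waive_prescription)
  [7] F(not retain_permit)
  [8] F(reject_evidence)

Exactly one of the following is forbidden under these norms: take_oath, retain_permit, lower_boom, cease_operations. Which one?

lower_boom

By case analysis on not take_oath: premise 4 gives O(not take_oath -> waive_prescription) and premise 6 gives O(take_oath -> waive_prescription), so O(waive_prescription) either way.
Premise 3, O(seal_roster -> not waive_prescription), contraposes to O(waive_prescription -> not seal_roster); with O(waive_prescription) we get O(not seal_roster).
Premise 5 is O(not mute_channel -> seal_roster); contrapositively O(not seal_roster -> mute_channel). Since O(not seal_roster) holds, K gives O(mute_channel).
With premise 2, O(mute_channel -> cease_operations), the K-axiom yields O(cease_operations).
Premise 1 is O(lower_boom -> not cease_operations); contrapositively O(cease_operations -> not lower_boom). Since O(cease_operations) holds, K gives O(not lower_boom).
So O(not lower_boom) holds, i.e. lower_boom is forbidden. None of the other listed options is forbidden under the premises.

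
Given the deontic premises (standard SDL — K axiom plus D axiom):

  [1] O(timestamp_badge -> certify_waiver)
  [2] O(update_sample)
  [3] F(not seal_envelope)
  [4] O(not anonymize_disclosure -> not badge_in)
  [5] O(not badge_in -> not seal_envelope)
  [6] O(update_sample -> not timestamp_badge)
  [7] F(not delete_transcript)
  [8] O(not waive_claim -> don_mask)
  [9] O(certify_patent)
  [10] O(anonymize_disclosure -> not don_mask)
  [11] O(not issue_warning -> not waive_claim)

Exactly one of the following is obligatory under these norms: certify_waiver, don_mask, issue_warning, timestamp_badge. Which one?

Premise 3, F(not seal_envelope), is equivalent to O(seal_envelope).
Premise 5 is O(not badge_in -> not seal_envelope); contrapositively O(seal_envelope -> badge_in). Since O(seal_envelope) holds, K gives O(badge_in).
Premise 4, O(not anonymize_disclosure -> not badge_in), contraposes to O(badge_in -> anonymize_disclosure); with O(badge_in) we get O(anonymize_disclosure).
Applying K to premise 10 (O(anonymize_disclosure -> not don_mask)) and O(anonymize_disclosure) yields O(not don_mask).
Premise 8, O(not waive_claim -> don_mask), contraposes to O(not don_mask -> waive_claim); with O(not don_mask) we get O(waive_claim).
Premise 11, O(not issue_warning -> not waive_claim), contraposes to O(waive_claim -> issue_warning); with O(waive_claim) we get O(issue_warning).
So O(issue_warning) holds — issue_warning is obligatory. None of the other listed options is made obligatory by any chain of premises.

issue_warning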